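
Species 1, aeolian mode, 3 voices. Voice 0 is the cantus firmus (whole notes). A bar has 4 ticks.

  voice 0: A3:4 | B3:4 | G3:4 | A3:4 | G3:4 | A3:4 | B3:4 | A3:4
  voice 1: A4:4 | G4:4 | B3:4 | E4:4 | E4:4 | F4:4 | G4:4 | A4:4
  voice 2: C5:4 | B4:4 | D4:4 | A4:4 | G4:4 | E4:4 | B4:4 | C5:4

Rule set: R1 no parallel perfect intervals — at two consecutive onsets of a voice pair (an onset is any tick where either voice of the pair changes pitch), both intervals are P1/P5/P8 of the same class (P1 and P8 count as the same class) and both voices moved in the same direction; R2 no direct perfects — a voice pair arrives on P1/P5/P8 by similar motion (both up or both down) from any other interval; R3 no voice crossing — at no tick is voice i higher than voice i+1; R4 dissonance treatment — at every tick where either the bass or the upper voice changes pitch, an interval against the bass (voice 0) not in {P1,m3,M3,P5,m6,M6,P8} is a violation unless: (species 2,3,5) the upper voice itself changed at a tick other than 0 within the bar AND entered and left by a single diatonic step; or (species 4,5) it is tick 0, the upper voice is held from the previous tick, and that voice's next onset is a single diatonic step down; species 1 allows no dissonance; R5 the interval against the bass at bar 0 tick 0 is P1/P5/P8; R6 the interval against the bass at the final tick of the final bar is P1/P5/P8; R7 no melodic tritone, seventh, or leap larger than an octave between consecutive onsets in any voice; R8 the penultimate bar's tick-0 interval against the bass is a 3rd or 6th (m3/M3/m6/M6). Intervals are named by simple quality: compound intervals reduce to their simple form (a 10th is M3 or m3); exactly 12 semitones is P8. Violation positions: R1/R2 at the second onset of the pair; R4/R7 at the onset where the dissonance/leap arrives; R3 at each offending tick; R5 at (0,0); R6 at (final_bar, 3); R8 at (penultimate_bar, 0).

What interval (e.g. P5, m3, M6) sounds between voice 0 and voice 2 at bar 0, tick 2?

m3

voice 0=A3 voice 2=C5 -> m3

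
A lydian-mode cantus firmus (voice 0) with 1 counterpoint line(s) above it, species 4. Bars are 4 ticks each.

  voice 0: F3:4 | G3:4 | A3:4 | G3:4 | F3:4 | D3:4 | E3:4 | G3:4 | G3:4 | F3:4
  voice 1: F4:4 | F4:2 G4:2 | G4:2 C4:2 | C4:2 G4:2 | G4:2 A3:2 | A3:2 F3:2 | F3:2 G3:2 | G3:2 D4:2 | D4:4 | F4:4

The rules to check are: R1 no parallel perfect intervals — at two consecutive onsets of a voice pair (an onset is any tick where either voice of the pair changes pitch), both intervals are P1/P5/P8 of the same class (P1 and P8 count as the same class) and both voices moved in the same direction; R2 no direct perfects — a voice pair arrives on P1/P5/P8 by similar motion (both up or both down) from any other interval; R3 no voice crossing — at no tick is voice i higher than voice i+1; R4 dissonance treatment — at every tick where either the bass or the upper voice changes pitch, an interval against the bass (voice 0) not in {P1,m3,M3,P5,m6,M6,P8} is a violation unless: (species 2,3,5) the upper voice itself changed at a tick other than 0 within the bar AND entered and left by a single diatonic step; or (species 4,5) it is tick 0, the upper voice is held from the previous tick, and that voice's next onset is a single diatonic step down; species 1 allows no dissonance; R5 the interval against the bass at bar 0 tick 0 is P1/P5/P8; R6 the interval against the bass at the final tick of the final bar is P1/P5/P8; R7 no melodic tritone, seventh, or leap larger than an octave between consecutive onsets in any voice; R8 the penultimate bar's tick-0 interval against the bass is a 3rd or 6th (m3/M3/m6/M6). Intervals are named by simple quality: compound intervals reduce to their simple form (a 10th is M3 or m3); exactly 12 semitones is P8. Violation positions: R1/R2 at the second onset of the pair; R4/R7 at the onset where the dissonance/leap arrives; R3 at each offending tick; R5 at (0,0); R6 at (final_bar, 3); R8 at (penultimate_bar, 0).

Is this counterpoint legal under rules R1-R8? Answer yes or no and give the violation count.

No (7 violations)

bar 0: v0=F3 v1=F4 (P8)
bar 1: v0=G3 v1=F4 (m7)
bar 2: v0=A3 v1=G4 (m7)
bar 3: v0=G3 v1=C4 (P4)
bar 4: v0=F3 v1=G4 (M2)
bar 5: v0=D3 v1=A3 (P5)
bar 6: v0=E3 v1=F3 (m2)
bar 7: v0=G3 v1=G3 (P1)
bar 8: v0=G3 v1=D4 (P5)
bar 9: v0=F3 v1=F4 (P8)
  R4 @ bar1.0: G3/F4 m7 untreated
  R4 @ bar2.0: A3/G4 m7 untreated
  R4 @ bar3.0: G3/C4 P4 untreated
  R4 @ bar4.0: F3/G4 M2 untreated
  R7 @ bar4.2: G4->A3 leap 10st
  R4 @ bar6.0: E3/F3 m2 untreated
  R8 @ bar8.0: penult P5 not 3rd/6th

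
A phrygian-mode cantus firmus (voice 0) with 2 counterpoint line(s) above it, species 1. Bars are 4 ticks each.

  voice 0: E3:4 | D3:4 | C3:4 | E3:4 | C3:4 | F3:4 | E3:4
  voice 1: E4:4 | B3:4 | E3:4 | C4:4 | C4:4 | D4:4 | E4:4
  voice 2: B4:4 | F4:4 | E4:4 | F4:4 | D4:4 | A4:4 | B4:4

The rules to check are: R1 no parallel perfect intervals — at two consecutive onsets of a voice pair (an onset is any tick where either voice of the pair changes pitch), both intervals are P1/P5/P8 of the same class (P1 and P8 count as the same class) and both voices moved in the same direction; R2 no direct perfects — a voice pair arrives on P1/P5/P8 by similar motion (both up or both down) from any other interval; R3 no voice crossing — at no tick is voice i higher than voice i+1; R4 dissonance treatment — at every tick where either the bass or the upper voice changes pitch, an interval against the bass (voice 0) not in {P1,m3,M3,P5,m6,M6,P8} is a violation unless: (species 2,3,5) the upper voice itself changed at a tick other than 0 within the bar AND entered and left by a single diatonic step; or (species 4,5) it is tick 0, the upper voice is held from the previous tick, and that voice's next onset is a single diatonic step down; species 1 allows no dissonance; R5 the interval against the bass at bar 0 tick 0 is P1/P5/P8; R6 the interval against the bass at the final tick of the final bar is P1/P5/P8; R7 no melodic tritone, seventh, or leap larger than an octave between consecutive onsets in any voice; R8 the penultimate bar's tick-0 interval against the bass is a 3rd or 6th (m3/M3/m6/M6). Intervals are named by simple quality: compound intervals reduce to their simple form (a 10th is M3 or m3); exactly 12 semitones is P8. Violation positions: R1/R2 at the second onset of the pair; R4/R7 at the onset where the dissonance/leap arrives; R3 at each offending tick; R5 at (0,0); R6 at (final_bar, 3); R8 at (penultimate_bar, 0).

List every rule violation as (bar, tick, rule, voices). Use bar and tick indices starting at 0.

(1, 0, R7, (2,))
(2, 0, R2, (1, 2))
(3, 0, R4, (0, 2))
(4, 0, R4, (0, 2))
(5, 0, R2, (1, 2))
(6, 0, R1, (1, 2))

bar 0: v0=E3 v1=E4 v2=B4 downbeat P5
bar 1: v0=D3 v1=B3 v2=F4 downbeat m3
bar 2: v0=C3 v1=E3 v2=E4 downbeat M3
bar 3: v0=E3 v1=C4 v2=F4 downbeat m2
bar 4: v0=C3 v1=C4 v2=D4 downbeat M2
bar 5: v0=F3 v1=D4 v2=A4 downbeat M3
bar 6: v0=E3 v1=E4 v2=B4 downbeat P5
  -> R7 @ bar 1 tick 0 v(2,): B4->F4 leap 6st
  -> R2 @ bar 2 tick 0 v(1, 2): B3/F4 TT -> E3/E4 P8 similar
  -> R4 @ bar 3 tick 0 v(0, 2): E3/F4 m2 untreated
  -> R4 @ bar 4 tick 0 v(0, 2): C3/D4 M2 untreated
  -> R2 @ bar 5 tick 0 v(1, 2): C4/D4 M2 -> D4/A4 P5 similar
  -> R1 @ bar 6 tick 0 v(1, 2): D4/A4 P5 -> E4/B4 P5 similar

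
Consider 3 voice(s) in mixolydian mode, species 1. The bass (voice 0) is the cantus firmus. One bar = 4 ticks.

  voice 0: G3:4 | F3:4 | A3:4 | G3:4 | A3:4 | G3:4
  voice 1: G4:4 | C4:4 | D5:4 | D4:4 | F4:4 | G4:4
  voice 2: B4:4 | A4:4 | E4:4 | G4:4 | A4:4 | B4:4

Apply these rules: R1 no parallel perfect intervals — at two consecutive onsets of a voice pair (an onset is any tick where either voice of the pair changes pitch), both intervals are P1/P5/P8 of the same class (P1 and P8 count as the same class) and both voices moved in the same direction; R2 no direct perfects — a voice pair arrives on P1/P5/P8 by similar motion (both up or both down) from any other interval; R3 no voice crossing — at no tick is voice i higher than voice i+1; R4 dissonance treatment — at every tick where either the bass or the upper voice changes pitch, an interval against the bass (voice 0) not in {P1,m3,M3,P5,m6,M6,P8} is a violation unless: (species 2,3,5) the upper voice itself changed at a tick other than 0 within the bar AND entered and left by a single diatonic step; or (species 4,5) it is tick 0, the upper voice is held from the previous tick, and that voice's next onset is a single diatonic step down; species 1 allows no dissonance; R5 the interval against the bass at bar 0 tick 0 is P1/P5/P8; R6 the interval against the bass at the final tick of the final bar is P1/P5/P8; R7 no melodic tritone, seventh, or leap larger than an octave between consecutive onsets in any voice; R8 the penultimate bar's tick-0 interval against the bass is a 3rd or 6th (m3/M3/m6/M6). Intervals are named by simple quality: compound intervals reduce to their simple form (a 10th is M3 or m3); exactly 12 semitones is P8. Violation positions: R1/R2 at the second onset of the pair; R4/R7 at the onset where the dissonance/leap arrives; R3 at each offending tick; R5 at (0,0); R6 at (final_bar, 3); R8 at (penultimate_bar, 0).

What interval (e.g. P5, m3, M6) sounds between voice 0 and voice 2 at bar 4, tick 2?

voice 0=A3 voice 2=A4 -> P8

P8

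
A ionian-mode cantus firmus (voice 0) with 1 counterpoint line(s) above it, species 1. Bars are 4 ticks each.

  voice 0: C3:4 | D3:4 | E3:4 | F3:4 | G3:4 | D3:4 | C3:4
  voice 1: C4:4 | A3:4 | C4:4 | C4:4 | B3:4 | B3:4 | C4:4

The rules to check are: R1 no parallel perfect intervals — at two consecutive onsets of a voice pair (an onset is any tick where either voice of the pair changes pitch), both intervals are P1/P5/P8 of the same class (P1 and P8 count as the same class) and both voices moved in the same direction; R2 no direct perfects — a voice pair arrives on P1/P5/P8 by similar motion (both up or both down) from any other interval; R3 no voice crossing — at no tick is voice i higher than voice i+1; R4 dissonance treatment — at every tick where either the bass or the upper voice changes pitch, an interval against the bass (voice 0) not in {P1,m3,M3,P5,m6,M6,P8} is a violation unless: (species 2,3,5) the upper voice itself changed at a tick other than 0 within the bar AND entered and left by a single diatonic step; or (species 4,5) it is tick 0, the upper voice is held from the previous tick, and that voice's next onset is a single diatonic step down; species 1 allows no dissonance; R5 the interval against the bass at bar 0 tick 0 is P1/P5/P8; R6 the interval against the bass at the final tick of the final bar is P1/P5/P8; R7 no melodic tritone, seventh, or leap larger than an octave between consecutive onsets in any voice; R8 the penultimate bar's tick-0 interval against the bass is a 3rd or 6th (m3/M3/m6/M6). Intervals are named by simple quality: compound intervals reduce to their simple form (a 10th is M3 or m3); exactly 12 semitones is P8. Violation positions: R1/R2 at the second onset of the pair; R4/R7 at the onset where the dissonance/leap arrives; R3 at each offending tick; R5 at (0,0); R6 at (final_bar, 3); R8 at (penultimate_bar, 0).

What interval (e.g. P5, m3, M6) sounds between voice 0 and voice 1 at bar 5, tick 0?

M6

voice 0=D3 voice 1=B3 -> M6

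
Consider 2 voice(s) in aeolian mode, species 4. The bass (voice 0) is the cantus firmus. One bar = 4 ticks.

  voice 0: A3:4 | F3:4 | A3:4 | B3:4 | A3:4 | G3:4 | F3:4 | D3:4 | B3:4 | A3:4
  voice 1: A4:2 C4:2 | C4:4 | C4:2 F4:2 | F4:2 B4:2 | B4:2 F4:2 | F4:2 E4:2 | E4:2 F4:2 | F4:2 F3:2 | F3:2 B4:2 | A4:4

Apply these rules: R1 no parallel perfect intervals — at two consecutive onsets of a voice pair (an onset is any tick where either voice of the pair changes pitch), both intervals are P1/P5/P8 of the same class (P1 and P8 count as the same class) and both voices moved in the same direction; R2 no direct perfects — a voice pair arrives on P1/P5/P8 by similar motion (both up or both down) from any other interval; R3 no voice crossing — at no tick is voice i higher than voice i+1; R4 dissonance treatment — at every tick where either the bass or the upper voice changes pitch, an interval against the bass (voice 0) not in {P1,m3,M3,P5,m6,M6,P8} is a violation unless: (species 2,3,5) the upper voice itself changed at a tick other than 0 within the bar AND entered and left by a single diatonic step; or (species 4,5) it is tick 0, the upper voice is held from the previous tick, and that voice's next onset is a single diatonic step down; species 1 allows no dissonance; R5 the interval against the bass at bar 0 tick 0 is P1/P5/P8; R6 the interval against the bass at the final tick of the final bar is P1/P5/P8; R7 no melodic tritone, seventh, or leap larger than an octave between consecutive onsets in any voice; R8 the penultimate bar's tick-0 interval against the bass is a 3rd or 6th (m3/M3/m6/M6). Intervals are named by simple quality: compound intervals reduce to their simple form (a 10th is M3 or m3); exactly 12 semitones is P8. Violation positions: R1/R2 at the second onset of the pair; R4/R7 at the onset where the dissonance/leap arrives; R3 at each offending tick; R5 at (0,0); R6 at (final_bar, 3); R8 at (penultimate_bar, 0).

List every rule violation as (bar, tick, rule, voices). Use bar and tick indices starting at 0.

(3, 0, R4, (0, 1))
(3, 2, R7, (1,))
(4, 0, R4, (0, 1))
(4, 2, R7, (1,))
(6, 0, R4, (0, 1))
(8, 0, R3, (0, 1))
(8, 0, R4, (0, 1))
(8, 0, R8, (0, 1))
(8, 1, R3, (0, 1))
(8, 2, R7, (1,))
(9, 0, R1, (0, 1))

bar 0: v0=A3 v1=A4 downbeat P8
bar 1: v0=F3 v1=C4 downbeat P5
bar 2: v0=A3 v1=C4 downbeat m3
bar 3: v0=B3 v1=F4 downbeat TT
bar 4: v0=A3 v1=B4 downbeat M2
bar 5: v0=G3 v1=F4 downbeat m7
bar 6: v0=F3 v1=E4 downbeat M7
bar 7: v0=D3 v1=F4 downbeat m3
bar 8: v0=B3 v1=F3 downbeat TT
bar 9: v0=A3 v1=A4 downbeat P8
  -> R4 @ bar 3 tick 0 v(0, 1): B3/F4 TT untreated
  -> R7 @ bar 3 tick 2 v(1,): F4->B4 leap 6st
  -> R4 @ bar 4 tick 0 v(0, 1): A3/B4 M2 untreated
  -> R7 @ bar 4 tick 2 v(1,): B4->F4 leap 6st
  -> R4 @ bar 6 tick 0 v(0, 1): F3/E4 M7 untreated
  -> R3 @ bar 8 tick 0 v(0, 1): B3 above F3
  -> R4 @ bar 8 tick 0 v(0, 1): B3/F3 TT untreated
  -> R8 @ bar 8 tick 0 v(0, 1): penult TT not 3rd/6th
  -> R3 @ bar 8 tick 1 v(0, 1): B3 above F3
  -> R7 @ bar 8 tick 2 v(1,): F3->B4 leap 18st
  -> R1 @ bar 9 tick 0 v(0, 1): B3/B4 P8 -> A3/A4 P8 similar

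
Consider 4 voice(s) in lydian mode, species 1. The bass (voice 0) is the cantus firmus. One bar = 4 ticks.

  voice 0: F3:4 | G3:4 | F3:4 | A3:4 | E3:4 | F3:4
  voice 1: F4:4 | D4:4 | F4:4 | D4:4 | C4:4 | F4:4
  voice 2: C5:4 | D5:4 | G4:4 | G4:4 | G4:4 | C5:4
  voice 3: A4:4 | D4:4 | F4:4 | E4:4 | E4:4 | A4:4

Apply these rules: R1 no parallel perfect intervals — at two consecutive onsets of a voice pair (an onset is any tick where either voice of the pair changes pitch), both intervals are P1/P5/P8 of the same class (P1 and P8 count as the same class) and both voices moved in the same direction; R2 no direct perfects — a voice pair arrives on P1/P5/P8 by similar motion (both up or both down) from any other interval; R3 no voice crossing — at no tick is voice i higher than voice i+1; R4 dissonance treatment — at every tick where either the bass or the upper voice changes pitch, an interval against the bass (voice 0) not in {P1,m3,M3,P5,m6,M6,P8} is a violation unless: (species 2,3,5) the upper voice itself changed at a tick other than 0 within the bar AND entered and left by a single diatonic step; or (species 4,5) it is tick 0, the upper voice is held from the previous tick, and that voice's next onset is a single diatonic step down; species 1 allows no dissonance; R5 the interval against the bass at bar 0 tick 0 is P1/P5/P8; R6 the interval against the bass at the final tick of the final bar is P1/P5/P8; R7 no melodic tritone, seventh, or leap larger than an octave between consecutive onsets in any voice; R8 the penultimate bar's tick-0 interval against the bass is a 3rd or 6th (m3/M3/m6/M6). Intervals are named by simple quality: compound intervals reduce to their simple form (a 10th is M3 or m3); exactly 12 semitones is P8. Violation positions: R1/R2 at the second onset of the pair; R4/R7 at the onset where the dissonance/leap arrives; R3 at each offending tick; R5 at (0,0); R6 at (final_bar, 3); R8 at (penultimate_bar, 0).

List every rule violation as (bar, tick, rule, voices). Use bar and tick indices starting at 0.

(0, 0, R3, (2, 3))
(0, 0, R5, (0, 3))
(0, 1, R3, (2, 3))
(0, 2, R3, (2, 3))
(0, 3, R3, (2, 3))
(1, 0, R1, (0, 2))
(1, 0, R2, (1, 3))
(1, 0, R3, (2, 3))
(1, 1, R3, (2, 3))
(1, 2, R3, (2, 3))
(1, 3, R3, (2, 3))
(2, 0, R1, (1, 3))
(2, 0, R3, (2, 3))
(2, 0, R4, (0, 2))
(2, 1, R3, (2, 3))
(2, 2, R3, (2, 3))
(2, 3, R3, (2, 3))
(3, 0, R3, (2, 3))
(3, 0, R4, (0, 1))
(3, 0, R4, (0, 2))
(3, 1, R3, (2, 3))
(3, 2, R3, (2, 3))
(3, 3, R3, (2, 3))
(4, 0, R3, (2, 3))
(4, 0, R8, (0, 3))
(4, 1, R3, (2, 3))
(4, 2, R3, (2, 3))
(4, 3, R3, (2, 3))
(5, 0, R1, (1, 2))
(5, 0, R2, (0, 1))
(5, 0, R2, (0, 2))
(5, 0, R3, (2, 3))
(5, 1, R3, (2, 3))
(5, 2, R3, (2, 3))
(5, 3, R3, (2, 3))
(5, 3, R6, (0, 3))

bar 0: v0=F3 v1=F4 v2=C5 v3=A4 downbeat M3
bar 1: v0=G3 v1=D4 v2=D5 v3=D4 downbeat P5
bar 2: v0=F3 v1=F4 v2=G4 v3=F4 downbeat P8
bar 3: v0=A3 v1=D4 v2=G4 v3=E4 downbeat P5
bar 4: v0=E3 v1=C4 v2=G4 v3=E4 downbeat P8
bar 5: v0=F3 v1=F4 v2=C5 v3=A4 downbeat M3
  -> R3 @ bar 0 tick 0 v(2, 3): C5 above A4
  -> R5 @ bar 0 tick 0 v(0, 3): opens on M3
  -> R3 @ bar 0 tick 1 v(2, 3): C5 above A4
  -> R3 @ bar 0 tick 2 v(2, 3): C5 above A4
  -> R3 @ bar 0 tick 3 v(2, 3): C5 above A4
  -> R1 @ bar 1 tick 0 v(0, 2): F3/C5 P5 -> G3/D5 P5 similar
  -> R2 @ bar 1 tick 0 v(1, 3): F4/A4 M3 -> D4/D4 P1 similar
  -> R3 @ bar 1 tick 0 v(2, 3): D5 above D4
  -> R3 @ bar 1 tick 1 v(2, 3): D5 above D4
  -> R3 @ bar 1 tick 2 v(2, 3): D5 above D4
  -> R3 @ bar 1 tick 3 v(2, 3): D5 above D4
  -> R1 @ bar 2 tick 0 v(1, 3): D4/D4 P1 -> F4/F4 P1 similar
  -> R3 @ bar 2 tick 0 v(2, 3): G4 above F4
  -> R4 @ bar 2 tick 0 v(0, 2): F3/G4 M2 untreated
  -> R3 @ bar 2 tick 1 v(2, 3): G4 above F4
  -> R3 @ bar 2 tick 2 v(2, 3): G4 above F4
  -> R3 @ bar 2 tick 3 v(2, 3): G4 above F4
  -> R3 @ bar 3 tick 0 v(2, 3): G4 above E4
  -> R4 @ bar 3 tick 0 v(0, 1): A3/D4 P4 untreated
  -> R4 @ bar 3 tick 0 v(0, 2): A3/G4 m7 untreated
  -> R3 @ bar 3 tick 1 v(2, 3): G4 above E4
  -> R3 @ bar 3 tick 2 v(2, 3): G4 above E4
  -> R3 @ bar 3 tick 3 v(2, 3): G4 above E4
  -> R3 @ bar 4 tick 0 v(2, 3): G4 above E4
  -> R8 @ bar 4 tick 0 v(0, 3): penult P8 not 3rd/6th
  -> R3 @ bar 4 tick 1 v(2, 3): G4 above E4
  -> R3 @ bar 4 tick 2 v(2, 3): G4 above E4
  -> R3 @ bar 4 tick 3 v(2, 3): G4 above E4
  -> R1 @ bar 5 tick 0 v(1, 2): C4/G4 P5 -> F4/C5 P5 similar
  -> R2 @ bar 5 tick 0 v(0, 1): E3/C4 m6 -> F3/F4 P8 similar
  -> R2 @ bar 5 tick 0 v(0, 2): E3/G4 m3 -> F3/C5 P5 similar
  -> R3 @ bar 5 tick 0 v(2, 3): C5 above A4
  -> R3 @ bar 5 tick 1 v(2, 3): C5 above A4
  -> R3 @ bar 5 tick 2 v(2, 3): C5 above A4
  -> R3 @ bar 5 tick 3 v(2, 3): C5 above A4
  -> R6 @ bar 5 tick 3 v(0, 3): closes on M3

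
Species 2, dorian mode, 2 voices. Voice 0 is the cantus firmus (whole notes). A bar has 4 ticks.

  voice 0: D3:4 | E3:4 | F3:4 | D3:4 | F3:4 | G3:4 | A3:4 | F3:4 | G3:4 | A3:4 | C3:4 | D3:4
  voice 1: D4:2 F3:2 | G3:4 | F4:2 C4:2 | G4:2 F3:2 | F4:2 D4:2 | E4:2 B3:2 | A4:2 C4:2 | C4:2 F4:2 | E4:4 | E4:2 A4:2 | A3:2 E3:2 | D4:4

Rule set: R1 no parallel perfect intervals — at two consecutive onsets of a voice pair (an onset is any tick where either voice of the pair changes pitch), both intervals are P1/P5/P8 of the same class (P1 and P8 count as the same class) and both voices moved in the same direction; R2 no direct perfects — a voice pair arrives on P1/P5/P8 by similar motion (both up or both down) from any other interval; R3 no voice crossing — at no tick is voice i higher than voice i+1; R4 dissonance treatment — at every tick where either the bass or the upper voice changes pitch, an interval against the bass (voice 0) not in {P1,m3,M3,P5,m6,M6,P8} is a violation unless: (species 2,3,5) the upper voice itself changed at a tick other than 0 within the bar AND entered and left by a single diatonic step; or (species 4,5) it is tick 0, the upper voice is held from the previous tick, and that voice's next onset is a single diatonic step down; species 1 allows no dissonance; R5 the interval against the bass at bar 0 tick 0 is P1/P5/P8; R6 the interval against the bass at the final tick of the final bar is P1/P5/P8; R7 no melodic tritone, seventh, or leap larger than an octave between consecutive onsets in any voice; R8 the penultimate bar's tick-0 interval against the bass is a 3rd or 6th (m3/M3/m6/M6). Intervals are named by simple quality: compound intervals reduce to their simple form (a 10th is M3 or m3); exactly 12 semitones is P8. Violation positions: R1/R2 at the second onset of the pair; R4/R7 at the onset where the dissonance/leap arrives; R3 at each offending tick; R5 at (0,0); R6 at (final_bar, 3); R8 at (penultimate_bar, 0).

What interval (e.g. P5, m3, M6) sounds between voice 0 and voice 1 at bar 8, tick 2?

M6

voice 0=G3 voice 1=E4 -> M6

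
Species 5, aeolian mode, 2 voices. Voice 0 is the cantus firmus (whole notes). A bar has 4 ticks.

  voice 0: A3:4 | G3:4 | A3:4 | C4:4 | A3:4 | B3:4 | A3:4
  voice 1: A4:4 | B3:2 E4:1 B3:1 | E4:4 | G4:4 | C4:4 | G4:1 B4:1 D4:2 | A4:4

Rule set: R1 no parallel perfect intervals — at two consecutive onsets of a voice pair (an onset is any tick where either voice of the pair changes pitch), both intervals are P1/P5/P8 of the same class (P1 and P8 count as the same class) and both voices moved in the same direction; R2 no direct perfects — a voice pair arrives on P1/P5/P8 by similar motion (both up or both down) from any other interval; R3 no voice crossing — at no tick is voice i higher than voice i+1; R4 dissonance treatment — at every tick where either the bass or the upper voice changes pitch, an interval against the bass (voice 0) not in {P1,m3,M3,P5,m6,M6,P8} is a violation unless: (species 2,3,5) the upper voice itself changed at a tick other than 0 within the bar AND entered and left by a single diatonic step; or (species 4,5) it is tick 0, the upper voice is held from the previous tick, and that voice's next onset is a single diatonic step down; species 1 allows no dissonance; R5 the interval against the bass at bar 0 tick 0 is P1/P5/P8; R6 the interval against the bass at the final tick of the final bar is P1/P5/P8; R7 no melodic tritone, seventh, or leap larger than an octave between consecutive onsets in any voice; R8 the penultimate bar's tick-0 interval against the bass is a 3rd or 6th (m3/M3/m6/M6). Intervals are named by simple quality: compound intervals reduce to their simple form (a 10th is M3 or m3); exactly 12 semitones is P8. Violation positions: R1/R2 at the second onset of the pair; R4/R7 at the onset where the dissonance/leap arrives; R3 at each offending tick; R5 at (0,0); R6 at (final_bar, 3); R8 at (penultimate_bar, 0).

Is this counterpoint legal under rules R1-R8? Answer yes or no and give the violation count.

bar 0: v0=A3 v1=A4 (P8)
bar 1: v0=G3 v1=B3 (M3)
bar 2: v0=A3 v1=E4 (P5)
bar 3: v0=C4 v1=G4 (P5)
bar 4: v0=A3 v1=C4 (m3)
bar 5: v0=B3 v1=G4 (m6)
bar 6: v0=A3 v1=A4 (P8)
  R7 @ bar1.0: A4->B3 leap 10st
  R2 @ bar2.0: G3/B3 M3 -> A3/E4 P5 similar
  R1 @ bar3.0: A3/E4 P5 -> C4/G4 P5 similar

No (3 violations)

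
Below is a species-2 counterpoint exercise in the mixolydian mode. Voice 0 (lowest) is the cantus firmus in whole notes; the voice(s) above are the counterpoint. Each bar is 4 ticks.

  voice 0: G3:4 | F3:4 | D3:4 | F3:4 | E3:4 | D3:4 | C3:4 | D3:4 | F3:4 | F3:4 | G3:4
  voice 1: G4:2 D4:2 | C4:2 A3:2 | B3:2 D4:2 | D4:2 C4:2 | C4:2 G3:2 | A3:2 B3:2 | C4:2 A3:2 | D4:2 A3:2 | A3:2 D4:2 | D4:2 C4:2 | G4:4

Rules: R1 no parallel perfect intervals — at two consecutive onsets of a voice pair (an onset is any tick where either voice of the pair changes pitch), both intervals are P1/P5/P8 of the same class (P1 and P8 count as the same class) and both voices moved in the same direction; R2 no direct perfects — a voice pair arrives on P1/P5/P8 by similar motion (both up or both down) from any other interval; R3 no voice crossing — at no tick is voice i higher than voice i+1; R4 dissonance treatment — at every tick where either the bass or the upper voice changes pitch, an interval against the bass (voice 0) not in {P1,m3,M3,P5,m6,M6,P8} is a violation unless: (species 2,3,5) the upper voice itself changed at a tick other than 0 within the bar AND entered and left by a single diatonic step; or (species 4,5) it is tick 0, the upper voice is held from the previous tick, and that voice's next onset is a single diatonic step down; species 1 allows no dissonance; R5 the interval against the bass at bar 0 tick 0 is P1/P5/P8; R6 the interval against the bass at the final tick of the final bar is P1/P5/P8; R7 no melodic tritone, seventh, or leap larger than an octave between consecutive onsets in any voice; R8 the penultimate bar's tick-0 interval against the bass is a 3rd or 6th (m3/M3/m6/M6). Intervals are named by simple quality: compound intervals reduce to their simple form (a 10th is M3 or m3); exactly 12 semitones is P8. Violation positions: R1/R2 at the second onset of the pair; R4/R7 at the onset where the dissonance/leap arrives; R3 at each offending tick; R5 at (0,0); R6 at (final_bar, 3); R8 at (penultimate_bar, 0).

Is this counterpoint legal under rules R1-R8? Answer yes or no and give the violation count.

No (3 violations)

bar 0: v0=G3 v1=G4 (P8)
bar 1: v0=F3 v1=C4 (P5)
bar 2: v0=D3 v1=B3 (M6)
bar 3: v0=F3 v1=D4 (M6)
bar 4: v0=E3 v1=C4 (m6)
bar 5: v0=D3 v1=A3 (P5)
bar 6: v0=C3 v1=C4 (P8)
bar 7: v0=D3 v1=D4 (P8)
bar 8: v0=F3 v1=A3 (M3)
bar 9: v0=F3 v1=D4 (M6)
bar 10: v0=G3 v1=G4 (P8)
  R1 @ bar1.0: G3/D4 P5 -> F3/C4 P5 similar
  R2 @ bar7.0: C3/A3 M6 -> D3/D4 P8 similar
  R2 @ bar10.0: F3/C4 P5 -> G3/G4 P8 similar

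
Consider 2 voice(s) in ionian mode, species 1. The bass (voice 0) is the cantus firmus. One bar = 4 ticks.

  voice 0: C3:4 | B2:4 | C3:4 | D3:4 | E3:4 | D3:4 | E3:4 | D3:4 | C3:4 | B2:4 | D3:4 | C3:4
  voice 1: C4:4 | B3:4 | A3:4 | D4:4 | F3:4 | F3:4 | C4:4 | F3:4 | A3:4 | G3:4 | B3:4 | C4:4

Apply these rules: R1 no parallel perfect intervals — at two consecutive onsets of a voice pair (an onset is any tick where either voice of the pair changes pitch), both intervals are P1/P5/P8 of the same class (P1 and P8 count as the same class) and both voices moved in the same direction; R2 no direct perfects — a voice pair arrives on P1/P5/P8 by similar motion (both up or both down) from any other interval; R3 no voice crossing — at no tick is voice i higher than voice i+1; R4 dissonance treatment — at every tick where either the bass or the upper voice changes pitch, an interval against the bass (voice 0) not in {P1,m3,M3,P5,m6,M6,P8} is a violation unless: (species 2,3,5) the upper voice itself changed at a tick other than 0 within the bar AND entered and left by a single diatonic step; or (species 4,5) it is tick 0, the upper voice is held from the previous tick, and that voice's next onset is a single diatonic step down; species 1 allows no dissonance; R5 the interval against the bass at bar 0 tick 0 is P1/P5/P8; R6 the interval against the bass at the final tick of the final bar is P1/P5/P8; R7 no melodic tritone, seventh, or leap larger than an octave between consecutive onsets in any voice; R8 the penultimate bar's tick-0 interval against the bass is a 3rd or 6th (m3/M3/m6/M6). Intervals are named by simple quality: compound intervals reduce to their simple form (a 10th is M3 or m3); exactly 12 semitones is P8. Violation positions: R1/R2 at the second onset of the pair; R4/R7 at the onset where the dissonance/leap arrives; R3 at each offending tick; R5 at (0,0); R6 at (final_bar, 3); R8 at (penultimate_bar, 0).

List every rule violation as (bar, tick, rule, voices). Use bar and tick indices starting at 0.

(1, 0, R1, (0, 1))
(3, 0, R2, (0, 1))
(4, 0, R4, (0, 1))

bar 0: v0=C3 v1=C4 downbeat P8
bar 1: v0=B2 v1=B3 downbeat P8
bar 2: v0=C3 v1=A3 downbeat M6
bar 3: v0=D3 v1=D4 downbeat P8
bar 4: v0=E3 v1=F3 downbeat m2
bar 5: v0=D3 v1=F3 downbeat m3
bar 6: v0=E3 v1=C4 downbeat m6
bar 7: v0=D3 v1=F3 downbeat m3
bar 8: v0=C3 v1=A3 downbeat M6
bar 9: v0=B2 v1=G3 downbeat m6
bar 10: v0=D3 v1=B3 downbeat M6
bar 11: v0=C3 v1=C4 downbeat P8
  -> R1 @ bar 1 tick 0 v(0, 1): C3/C4 P8 -> B2/B3 P8 similar
  -> R2 @ bar 3 tick 0 v(0, 1): C3/A3 M6 -> D3/D4 P8 similar
  -> R4 @ bar 4 tick 0 v(0, 1): E3/F3 m2 untreated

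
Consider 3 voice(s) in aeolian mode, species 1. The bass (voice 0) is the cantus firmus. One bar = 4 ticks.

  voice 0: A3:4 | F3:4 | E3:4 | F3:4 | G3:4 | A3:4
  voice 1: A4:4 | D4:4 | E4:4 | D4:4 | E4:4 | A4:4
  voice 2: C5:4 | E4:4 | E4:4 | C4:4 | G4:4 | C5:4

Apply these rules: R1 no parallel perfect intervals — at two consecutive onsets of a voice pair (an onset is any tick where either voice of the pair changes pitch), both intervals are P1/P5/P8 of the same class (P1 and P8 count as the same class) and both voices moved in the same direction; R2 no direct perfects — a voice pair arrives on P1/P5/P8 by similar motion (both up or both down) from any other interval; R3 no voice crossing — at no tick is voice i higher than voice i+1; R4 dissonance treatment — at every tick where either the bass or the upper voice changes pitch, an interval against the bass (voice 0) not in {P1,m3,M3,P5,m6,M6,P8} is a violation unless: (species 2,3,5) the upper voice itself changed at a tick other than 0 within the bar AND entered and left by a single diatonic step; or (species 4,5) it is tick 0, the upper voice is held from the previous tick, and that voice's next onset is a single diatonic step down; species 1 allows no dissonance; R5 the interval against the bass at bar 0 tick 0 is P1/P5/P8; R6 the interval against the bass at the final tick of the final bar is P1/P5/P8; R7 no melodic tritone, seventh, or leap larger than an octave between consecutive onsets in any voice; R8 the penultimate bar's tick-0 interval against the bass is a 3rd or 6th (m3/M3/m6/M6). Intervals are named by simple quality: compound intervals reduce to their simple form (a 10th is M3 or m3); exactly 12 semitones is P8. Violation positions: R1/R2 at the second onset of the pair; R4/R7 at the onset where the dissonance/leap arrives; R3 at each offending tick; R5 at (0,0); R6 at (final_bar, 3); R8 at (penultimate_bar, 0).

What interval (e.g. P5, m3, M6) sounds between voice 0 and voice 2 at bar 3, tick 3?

voice 0=F3 voice 2=C4 -> P5

P5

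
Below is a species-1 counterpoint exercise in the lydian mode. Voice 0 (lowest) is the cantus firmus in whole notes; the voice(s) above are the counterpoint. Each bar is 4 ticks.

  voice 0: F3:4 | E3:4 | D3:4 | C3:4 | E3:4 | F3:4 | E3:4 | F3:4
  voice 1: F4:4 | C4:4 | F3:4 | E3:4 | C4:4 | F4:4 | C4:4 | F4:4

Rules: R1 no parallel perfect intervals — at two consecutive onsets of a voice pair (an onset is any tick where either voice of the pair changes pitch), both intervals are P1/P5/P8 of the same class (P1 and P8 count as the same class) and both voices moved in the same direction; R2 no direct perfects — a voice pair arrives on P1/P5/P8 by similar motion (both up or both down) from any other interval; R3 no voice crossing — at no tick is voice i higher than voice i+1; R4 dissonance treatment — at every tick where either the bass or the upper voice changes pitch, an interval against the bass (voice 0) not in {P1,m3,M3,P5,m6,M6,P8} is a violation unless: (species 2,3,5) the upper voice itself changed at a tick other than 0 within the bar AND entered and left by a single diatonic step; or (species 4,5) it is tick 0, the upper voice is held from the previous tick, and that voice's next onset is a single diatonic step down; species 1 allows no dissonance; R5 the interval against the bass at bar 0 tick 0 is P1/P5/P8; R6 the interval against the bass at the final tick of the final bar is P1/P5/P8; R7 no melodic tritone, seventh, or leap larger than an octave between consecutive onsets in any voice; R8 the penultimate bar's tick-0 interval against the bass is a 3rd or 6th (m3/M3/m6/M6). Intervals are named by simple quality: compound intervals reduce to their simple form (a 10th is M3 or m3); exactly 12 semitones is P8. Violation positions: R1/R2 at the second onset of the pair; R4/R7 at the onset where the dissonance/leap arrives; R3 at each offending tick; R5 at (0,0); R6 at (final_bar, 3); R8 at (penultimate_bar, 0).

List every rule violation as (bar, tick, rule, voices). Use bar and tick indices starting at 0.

bar 0: v0=F3 v1=F4 downbeat P8
bar 1: v0=E3 v1=C4 downbeat m6
bar 2: v0=D3 v1=F3 downbeat m3
bar 3: v0=C3 v1=E3 downbeat M3
bar 4: v0=E3 v1=C4 downbeat m6
bar 5: v0=F3 v1=F4 downbeat P8
bar 6: v0=E3 v1=C4 downbeat m6
bar 7: v0=F3 v1=F4 downbeat P8
  -> R2 @ bar 5 tick 0 v(0, 1): E3/C4 m6 -> F3/F4 P8 similar
  -> R2 @ bar 7 tick 0 v(0, 1): E3/C4 m6 -> F3/F4 P8 similar

(5, 0, R2, (0, 1))
(7, 0, R2, (0, 1))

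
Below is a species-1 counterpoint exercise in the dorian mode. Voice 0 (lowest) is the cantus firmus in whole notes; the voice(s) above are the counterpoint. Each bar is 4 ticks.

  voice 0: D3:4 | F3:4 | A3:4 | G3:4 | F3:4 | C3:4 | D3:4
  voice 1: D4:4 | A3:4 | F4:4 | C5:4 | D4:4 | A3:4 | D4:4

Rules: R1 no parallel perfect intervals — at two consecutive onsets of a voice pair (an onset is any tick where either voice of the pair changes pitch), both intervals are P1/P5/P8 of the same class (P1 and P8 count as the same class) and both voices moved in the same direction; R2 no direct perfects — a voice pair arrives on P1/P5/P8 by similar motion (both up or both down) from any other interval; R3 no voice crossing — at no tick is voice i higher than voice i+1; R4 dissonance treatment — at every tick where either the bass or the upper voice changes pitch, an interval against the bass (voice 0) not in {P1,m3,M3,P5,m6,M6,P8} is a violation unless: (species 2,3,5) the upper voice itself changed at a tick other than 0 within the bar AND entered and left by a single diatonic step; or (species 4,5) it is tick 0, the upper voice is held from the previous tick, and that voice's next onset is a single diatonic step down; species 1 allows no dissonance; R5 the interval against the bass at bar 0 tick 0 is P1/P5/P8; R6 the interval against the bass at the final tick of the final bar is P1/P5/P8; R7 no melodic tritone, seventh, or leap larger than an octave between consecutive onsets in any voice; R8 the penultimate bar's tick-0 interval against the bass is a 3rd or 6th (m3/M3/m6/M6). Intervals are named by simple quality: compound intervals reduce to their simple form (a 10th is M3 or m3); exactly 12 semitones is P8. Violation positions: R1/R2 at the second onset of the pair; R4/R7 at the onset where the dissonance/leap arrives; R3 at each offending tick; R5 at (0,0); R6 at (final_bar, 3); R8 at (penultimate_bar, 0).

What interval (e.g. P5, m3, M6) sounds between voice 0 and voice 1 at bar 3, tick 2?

voice 0=G3 voice 1=C5 -> P4

P4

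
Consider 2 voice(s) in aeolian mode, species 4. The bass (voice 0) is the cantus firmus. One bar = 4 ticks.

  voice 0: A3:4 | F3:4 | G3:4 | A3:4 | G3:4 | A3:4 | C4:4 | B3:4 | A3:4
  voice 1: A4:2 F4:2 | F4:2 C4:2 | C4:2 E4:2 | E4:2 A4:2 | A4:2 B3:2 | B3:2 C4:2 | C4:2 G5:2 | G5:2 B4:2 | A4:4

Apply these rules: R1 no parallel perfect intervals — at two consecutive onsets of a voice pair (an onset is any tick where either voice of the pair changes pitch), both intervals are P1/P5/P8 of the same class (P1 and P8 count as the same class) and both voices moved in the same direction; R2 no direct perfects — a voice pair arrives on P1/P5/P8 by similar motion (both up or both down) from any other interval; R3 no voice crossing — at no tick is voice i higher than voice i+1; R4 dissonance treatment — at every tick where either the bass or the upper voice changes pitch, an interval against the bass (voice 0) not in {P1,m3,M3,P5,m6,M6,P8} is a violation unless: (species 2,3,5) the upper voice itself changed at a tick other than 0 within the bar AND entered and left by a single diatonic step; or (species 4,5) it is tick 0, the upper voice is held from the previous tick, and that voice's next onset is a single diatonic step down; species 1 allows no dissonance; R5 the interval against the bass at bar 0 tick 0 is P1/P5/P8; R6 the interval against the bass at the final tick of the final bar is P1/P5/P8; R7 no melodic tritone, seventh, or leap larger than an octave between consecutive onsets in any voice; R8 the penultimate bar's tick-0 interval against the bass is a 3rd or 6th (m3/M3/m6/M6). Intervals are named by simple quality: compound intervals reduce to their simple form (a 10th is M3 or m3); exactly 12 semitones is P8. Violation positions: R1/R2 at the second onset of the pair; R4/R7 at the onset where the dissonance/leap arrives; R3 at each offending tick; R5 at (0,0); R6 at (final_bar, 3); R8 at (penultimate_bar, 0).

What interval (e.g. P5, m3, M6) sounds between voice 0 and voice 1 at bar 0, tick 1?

P8

voice 0=A3 voice 1=A4 -> P8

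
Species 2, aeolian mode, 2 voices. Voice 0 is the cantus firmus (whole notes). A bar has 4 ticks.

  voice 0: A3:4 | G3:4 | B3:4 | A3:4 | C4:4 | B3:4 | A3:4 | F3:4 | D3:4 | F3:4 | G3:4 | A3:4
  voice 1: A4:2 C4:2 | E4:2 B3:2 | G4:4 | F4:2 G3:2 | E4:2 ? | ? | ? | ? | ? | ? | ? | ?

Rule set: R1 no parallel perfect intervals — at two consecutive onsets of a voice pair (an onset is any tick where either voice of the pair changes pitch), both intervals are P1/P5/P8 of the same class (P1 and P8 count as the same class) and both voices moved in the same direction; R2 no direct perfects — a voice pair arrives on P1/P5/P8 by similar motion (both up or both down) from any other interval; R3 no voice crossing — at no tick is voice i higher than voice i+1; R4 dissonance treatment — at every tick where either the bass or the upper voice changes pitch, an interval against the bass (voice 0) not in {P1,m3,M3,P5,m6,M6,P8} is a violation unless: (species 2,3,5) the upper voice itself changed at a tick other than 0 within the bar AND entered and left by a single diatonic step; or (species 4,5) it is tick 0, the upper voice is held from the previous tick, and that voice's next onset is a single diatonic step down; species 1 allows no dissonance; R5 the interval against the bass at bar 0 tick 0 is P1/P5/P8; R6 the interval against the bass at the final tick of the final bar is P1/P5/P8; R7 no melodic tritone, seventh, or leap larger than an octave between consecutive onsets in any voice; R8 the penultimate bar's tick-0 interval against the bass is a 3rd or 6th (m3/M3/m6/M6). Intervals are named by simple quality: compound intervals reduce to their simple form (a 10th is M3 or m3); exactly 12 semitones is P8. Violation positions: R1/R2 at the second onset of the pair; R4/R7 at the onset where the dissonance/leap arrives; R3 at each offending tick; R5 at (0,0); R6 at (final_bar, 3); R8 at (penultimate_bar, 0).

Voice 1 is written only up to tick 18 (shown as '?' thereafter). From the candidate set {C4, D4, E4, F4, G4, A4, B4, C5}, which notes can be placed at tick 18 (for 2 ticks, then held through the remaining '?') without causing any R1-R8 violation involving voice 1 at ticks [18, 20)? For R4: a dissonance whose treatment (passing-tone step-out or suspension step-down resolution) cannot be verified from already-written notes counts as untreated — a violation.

C4: legal
D4: violates R4
E4: legal
F4: violates R4
G4: legal
A4: legal
B4: violates R4
C5: legal

{A4, C4, C5, E4, G4}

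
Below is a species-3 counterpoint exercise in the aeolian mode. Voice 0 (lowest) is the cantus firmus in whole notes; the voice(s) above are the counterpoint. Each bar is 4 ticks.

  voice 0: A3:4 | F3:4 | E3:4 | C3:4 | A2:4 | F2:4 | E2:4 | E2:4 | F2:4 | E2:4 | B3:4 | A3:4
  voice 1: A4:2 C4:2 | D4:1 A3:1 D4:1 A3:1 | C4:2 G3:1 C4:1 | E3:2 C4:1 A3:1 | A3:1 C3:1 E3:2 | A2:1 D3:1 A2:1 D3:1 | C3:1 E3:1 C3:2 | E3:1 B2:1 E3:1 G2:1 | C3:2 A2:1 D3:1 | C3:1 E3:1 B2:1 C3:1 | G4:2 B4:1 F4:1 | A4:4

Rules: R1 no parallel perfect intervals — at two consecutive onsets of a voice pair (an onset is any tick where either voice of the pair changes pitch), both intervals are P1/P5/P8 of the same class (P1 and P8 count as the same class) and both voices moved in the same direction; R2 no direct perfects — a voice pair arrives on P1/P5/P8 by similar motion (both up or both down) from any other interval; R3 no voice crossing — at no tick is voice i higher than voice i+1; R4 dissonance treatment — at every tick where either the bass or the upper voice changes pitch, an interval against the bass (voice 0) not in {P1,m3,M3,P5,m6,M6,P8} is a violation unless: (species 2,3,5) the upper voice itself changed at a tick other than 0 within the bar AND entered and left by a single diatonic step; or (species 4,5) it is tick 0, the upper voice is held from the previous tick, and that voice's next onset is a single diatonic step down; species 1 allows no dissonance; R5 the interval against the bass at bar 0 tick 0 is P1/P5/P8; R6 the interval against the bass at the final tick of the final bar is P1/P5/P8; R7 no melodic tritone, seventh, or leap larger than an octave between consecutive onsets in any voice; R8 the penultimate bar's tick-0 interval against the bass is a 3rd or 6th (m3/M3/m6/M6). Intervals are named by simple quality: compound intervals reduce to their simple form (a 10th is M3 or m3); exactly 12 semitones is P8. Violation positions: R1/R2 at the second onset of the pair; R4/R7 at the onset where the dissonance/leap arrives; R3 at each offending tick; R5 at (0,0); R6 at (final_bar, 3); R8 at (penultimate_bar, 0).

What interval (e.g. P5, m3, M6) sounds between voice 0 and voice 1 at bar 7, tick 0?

P8

voice 0=E2 voice 1=E3 -> P8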